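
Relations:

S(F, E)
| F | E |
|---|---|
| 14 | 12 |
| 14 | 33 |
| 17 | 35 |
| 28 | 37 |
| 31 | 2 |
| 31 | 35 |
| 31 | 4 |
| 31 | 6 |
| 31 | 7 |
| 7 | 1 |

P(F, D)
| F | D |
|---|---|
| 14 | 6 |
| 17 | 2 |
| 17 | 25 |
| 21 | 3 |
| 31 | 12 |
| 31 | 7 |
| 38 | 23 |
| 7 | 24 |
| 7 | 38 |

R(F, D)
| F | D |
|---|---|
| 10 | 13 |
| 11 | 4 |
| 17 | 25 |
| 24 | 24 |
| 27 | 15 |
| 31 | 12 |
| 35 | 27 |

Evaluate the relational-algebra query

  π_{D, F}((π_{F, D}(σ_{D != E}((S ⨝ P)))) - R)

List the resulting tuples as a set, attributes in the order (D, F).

{(2, 17), (24, 7), (38, 7), (6, 14), (7, 31)}

S ⋈ P (natural join on F): {(14, 12, 6), (14, 33, 6), (17, 35, 2), (17, 35, 25), (31, 2, 12), (31, 2, 7), (31, 35, 12), (31, 35, 7), (31, 4, 12), (31, 4, 7), (31, 6, 12), (31, 6, 7), (31, 7, 12), (31, 7, 7), (7, 1, 24), (7, 1, 38)}
Selection D != E: {(14, 12, 6), (14, 33, 6), (17, 35, 2), (17, 35, 25), (31, 2, 12), (31, 2, 7), (31, 35, 12), (31, 35, 7), (31, 4, 12), (31, 4, 7), (31, 6, 12), (31, 6, 7), (31, 7, 12), (7, 1, 24), (7, 1, 38)}
Projecting to F, D (8 duplicate(s) eliminated): {(14, 6), (17, 2), (17, 25), (31, 12), (31, 7), (7, 24), (7, 38)}
Set difference of the two operands is {(14, 6), (17, 2), (31, 7), (7, 24), (7, 38)}.
Projecting to D, F: {(2, 17), (24, 7), (38, 7), (6, 14), (7, 31)}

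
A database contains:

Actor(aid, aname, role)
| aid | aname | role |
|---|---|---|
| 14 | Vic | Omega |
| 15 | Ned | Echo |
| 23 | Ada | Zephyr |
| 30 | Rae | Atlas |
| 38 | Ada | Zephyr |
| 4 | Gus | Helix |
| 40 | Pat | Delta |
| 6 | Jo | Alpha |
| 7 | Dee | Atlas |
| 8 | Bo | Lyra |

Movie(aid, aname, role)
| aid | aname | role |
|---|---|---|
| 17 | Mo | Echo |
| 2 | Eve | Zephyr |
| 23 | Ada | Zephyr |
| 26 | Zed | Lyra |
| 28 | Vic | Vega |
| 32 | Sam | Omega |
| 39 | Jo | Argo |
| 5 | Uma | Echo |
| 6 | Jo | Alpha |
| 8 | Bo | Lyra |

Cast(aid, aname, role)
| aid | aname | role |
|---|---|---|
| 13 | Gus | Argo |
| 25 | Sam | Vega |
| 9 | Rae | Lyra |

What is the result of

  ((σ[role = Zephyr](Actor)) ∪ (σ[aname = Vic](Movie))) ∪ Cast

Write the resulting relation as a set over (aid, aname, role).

{(13, Gus, Argo), (23, Ada, Zephyr), (25, Sam, Vega), (28, Vic, Vega), (38, Ada, Zephyr), (9, Rae, Lyra)}

Apply σ_{role = Zephyr}; surviving tuples: {(23, Ada, Zephyr), (38, Ada, Zephyr)}
Apply σ_{aname = Vic}; surviving tuples: {(28, Vic, Vega)}
Taking the union: {(23, Ada, Zephyr), (28, Vic, Vega), (38, Ada, Zephyr)}
Taking the union: {(13, Gus, Argo), (23, Ada, Zephyr), (25, Sam, Vega), (28, Vic, Vega), (38, Ada, Zephyr), (9, Rae, Lyra)}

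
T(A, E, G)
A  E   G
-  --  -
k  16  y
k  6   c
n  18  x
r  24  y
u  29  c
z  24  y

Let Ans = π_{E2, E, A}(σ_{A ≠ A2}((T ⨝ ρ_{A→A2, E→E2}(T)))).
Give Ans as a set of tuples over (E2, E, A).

{(16, 24, r), (16, 24, z), (24, 16, k), (24, 24, r), (24, 24, z), (29, 6, k), (6, 29, u)}

ρ[A→A2, E→E2]: schema becomes (A2, E2, G); tuples unchanged.
Joining T and ρ_{A→A2, E→E2}(T) on G yields {(k, 16, y, k, 16), (k, 16, y, r, 24), (k, 16, y, z, 24), (k, 6, c, k, 6), (k, 6, c, u, 29), (n, 18, x, n, 18), (r, 24, y, k, 16), (r, 24, y, r, 24), (r, 24, y, z, 24), (u, 29, c, k, 6), (u, 29, c, u, 29), (z, 24, y, k, 16), (z, 24, y, r, 24), (z, 24, y, z, 24)}.
Apply σ_{A ≠ A2}; surviving tuples: {(k, 16, y, r, 24), (k, 16, y, z, 24), (k, 6, c, u, 29), (r, 24, y, k, 16), (r, 24, y, z, 24), (u, 29, c, k, 6), (z, 24, y, k, 16), (z, 24, y, r, 24)}
π[E2, E, A]: project onto (E2, E, A) (1 duplicate(s) eliminated) → {(16, 24, r), (16, 24, z), (24, 16, k), (24, 24, r), (24, 24, z), (29, 6, k), (6, 29, u)}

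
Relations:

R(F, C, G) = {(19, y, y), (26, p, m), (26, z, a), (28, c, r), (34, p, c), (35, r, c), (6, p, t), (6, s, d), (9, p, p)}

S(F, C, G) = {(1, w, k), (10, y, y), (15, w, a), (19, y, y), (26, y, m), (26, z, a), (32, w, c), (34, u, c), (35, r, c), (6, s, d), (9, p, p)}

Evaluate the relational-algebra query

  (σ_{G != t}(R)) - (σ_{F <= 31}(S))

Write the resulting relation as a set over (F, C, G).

{(26, p, m), (28, c, r), (34, p, c), (35, r, c)}

Filtering on G != t leaves {(19, y, y), (26, p, m), (26, z, a), (28, c, r), (34, p, c), (35, r, c), (6, s, d), (9, p, p)}.
Filtering on F <= 31 leaves {(1, w, k), (10, y, y), (15, w, a), (19, y, y), (26, y, m), (26, z, a), (6, s, d), (9, p, p)}.
Taking the difference: {(26, p, m), (28, c, r), (34, p, c), (35, r, c)}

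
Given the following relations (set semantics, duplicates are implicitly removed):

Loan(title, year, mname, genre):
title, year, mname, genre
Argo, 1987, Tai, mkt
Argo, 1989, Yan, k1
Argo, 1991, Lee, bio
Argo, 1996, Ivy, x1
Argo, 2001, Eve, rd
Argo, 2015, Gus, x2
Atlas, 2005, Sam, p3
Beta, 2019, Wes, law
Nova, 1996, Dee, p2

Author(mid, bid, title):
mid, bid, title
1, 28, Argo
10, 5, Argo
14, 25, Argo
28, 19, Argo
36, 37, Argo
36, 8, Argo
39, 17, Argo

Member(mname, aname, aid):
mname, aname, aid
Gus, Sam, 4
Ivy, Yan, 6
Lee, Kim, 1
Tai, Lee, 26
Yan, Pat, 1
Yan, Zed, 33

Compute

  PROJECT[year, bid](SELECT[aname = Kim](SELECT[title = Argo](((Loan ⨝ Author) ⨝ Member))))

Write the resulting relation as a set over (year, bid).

{(1991, 17), (1991, 19), (1991, 25), (1991, 28), (1991, 37), (1991, 5), (1991, 8)}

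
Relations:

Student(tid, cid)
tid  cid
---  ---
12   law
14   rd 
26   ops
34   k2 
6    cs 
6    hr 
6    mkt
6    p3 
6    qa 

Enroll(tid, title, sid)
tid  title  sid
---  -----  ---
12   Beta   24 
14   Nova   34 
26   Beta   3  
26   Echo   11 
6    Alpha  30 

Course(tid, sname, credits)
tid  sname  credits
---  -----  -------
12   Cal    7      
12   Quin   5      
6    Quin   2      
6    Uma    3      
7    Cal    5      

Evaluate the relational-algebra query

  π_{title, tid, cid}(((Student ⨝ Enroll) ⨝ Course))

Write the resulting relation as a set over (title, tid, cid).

{(Alpha, 6, cs), (Alpha, 6, hr), (Alpha, 6, mkt), (Alpha, 6, p3), (Alpha, 6, qa), (Beta, 12, law)}

Student ⋈ Enroll (natural join on tid): {(12, law, Beta, 24), (14, rd, Nova, 34), (26, ops, Beta, 3), (26, ops, Echo, 11), (6, cs, Alpha, 30), (6, hr, Alpha, 30), (6, mkt, Alpha, 30), (6, p3, Alpha, 30), (6, qa, Alpha, 30)}
(Student ⨝ Enroll) ⋈ Course (natural join on tid): {(12, law, Beta, 24, Cal, 7), (12, law, Beta, 24, Quin, 5), (6, cs, Alpha, 30, Quin, 2), (6, cs, Alpha, 30, Uma, 3), (6, hr, Alpha, 30, Quin, 2), (6, hr, Alpha, 30, Uma, 3), (6, mkt, Alpha, 30, Quin, 2), (6, mkt, Alpha, 30, Uma, 3), (6, p3, Alpha, 30, Quin, 2), (6, p3, Alpha, 30, Uma, 3), (6, qa, Alpha, 30, Quin, 2), (6, qa, Alpha, 30, Uma, 3)}
Projecting to title, tid, cid (6 duplicate(s) eliminated): {(Alpha, 6, cs), (Alpha, 6, hr), (Alpha, 6, mkt), (Alpha, 6, p3), (Alpha, 6, qa), (Beta, 12, law)}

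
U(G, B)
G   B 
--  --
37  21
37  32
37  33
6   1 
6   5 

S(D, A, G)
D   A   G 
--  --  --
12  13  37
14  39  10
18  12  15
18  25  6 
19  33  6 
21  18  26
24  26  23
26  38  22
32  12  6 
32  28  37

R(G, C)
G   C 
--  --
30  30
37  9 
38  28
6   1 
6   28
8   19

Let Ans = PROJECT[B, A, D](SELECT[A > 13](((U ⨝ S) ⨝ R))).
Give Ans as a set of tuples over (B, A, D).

Natural join on G: {(37, 21, 12, 13), (37, 21, 32, 28), (37, 32, 12, 13), (37, 32, 32, 28), (37, 33, 12, 13), (37, 33, 32, 28), (6, 1, 18, 25), (6, 1, 19, 33), (6, 1, 32, 12), (6, 5, 18, 25), (6, 5, 19, 33), (6, 5, 32, 12)}
Natural join on G: {(37, 21, 12, 13, 9), (37, 21, 32, 28, 9), (37, 32, 12, 13, 9), (37, 32, 32, 28, 9), (37, 33, 12, 13, 9), (37, 33, 32, 28, 9), (6, 1, 18, 25, 1), (6, 1, 18, 25, 28), (6, 1, 19, 33, 1), (6, 1, 19, 33, 28), (6, 1, 32, 12, 1), (6, 1, 32, 12, 28), (6, 5, 18, 25, 1), (6, 5, 18, 25, 28), (6, 5, 19, 33, 1), (6, 5, 19, 33, 28), (6, 5, 32, 12, 1), (6, 5, 32, 12, 28)}
Filtering on A > 13 leaves {(37, 21, 32, 28, 9), (37, 32, 32, 28, 9), (37, 33, 32, 28, 9), (6, 1, 18, 25, 1), (6, 1, 18, 25, 28), (6, 1, 19, 33, 1), (6, 1, 19, 33, 28), (6, 5, 18, 25, 1), (6, 5, 18, 25, 28), (6, 5, 19, 33, 1), (6, 5, 19, 33, 28)}.
Keep only column(s) B, A, D (4 duplicate(s) eliminated): {(1, 25, 18), (1, 33, 19), (21, 28, 32), (32, 28, 32), (33, 28, 32), (5, 25, 18), (5, 33, 19)}

{(1, 25, 18), (1, 33, 19), (21, 28, 32), (32, 28, 32), (33, 28, 32), (5, 25, 18), (5, 33, 19)}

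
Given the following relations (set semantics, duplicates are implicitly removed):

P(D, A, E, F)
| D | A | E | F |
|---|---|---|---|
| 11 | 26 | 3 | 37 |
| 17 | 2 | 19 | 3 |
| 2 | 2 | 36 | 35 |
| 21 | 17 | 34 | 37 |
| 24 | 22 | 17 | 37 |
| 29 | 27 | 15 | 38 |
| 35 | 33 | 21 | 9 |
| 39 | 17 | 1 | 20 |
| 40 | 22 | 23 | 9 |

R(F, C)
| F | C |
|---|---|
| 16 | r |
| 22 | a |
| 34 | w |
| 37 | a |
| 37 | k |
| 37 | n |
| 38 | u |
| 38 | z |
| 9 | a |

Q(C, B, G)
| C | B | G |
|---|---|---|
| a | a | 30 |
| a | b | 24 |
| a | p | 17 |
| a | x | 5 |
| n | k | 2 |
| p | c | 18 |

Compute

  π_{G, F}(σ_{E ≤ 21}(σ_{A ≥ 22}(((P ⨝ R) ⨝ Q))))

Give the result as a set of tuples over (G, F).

Joining P and R on F yields {(11, 26, 3, 37, a), (11, 26, 3, 37, k), (11, 26, 3, 37, n), (21, 17, 34, 37, a), (21, 17, 34, 37, k), (21, 17, 34, 37, n), (24, 22, 17, 37, a), (24, 22, 17, 37, k), (24, 22, 17, 37, n), (29, 27, 15, 38, u), (29, 27, 15, 38, z), (35, 33, 21, 9, a), (40, 22, 23, 9, a)}.
Joining (P ⨝ R) and Q on C yields {(11, 26, 3, 37, a, a, 30), (11, 26, 3, 37, a, b, 24), (11, 26, 3, 37, a, p, 17), (11, 26, 3, 37, a, x, 5), (11, 26, 3, 37, n, k, 2), (21, 17, 34, 37, a, a, 30), (21, 17, 34, 37, a, b, 24), (21, 17, 34, 37, a, p, 17), (21, 17, 34, 37, a, x, 5), (21, 17, 34, 37, n, k, 2), (24, 22, 17, 37, a, a, 30), (24, 22, 17, 37, a, b, 24), (24, 22, 17, 37, a, p, 17), (24, 22, 17, 37, a, x, 5), (24, 22, 17, 37, n, k, 2), (35, 33, 21, 9, a, a, 30), (35, 33, 21, 9, a, b, 24), (35, 33, 21, 9, a, p, 17), (35, 33, 21, 9, a, x, 5), (40, 22, 23, 9, a, a, 30), (40, 22, 23, 9, a, b, 24), (40, 22, 23, 9, a, p, 17), (40, 22, 23, 9, a, x, 5)}.
Filtering on A ≥ 22 leaves {(11, 26, 3, 37, a, a, 30), (11, 26, 3, 37, a, b, 24), (11, 26, 3, 37, a, p, 17), (11, 26, 3, 37, a, x, 5), (11, 26, 3, 37, n, k, 2), (24, 22, 17, 37, a, a, 30), (24, 22, 17, 37, a, b, 24), (24, 22, 17, 37, a, p, 17), (24, 22, 17, 37, a, x, 5), (24, 22, 17, 37, n, k, 2), (35, 33, 21, 9, a, a, 30), (35, 33, 21, 9, a, b, 24), (35, 33, 21, 9, a, p, 17), (35, 33, 21, 9, a, x, 5), (40, 22, 23, 9, a, a, 30), (40, 22, 23, 9, a, b, 24), (40, 22, 23, 9, a, p, 17), (40, 22, 23, 9, a, x, 5)}.
Filtering on E ≤ 21 leaves {(11, 26, 3, 37, a, a, 30), (11, 26, 3, 37, a, b, 24), (11, 26, 3, 37, a, p, 17), (11, 26, 3, 37, a, x, 5), (11, 26, 3, 37, n, k, 2), (24, 22, 17, 37, a, a, 30), (24, 22, 17, 37, a, b, 24), (24, 22, 17, 37, a, p, 17), (24, 22, 17, 37, a, x, 5), (24, 22, 17, 37, n, k, 2), (35, 33, 21, 9, a, a, 30), (35, 33, 21, 9, a, b, 24), (35, 33, 21, 9, a, p, 17), (35, 33, 21, 9, a, x, 5)}.
π[G, F]: project onto (G, F) (5 duplicate(s) eliminated) → {(17, 37), (17, 9), (2, 37), (24, 37), (24, 9), (30, 37), (30, 9), (5, 37), (5, 9)}

{(17, 37), (17, 9), (2, 37), (24, 37), (24, 9), (30, 37), (30, 9), (5, 37), (5, 9)}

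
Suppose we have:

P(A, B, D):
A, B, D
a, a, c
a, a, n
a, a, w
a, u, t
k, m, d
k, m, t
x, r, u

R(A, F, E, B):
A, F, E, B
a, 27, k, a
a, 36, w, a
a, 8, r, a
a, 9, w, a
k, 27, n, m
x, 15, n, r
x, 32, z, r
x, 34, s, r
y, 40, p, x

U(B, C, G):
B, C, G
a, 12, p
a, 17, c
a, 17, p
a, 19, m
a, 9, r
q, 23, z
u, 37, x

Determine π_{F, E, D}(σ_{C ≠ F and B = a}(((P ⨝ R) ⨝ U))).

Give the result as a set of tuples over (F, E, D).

P ⋈ R (natural join on A, B): {(a, a, c, 27, k), (a, a, c, 36, w), (a, a, c, 8, r), (a, a, c, 9, w), (a, a, n, 27, k), (a, a, n, 36, w), (a, a, n, 8, r), (a, a, n, 9, w), (a, a, w, 27, k), (a, a, w, 36, w), (a, a, w, 8, r), (a, a, w, 9, w), (k, m, d, 27, n), (k, m, t, 27, n), (x, r, u, 15, n), (x, r, u, 32, z), (x, r, u, 34, s)}
(P ⨝ R) ⋈ U (natural join on B): {(a, a, c, 27, k, 12, p), (a, a, c, 27, k, 17, c), (a, a, c, 27, k, 17, p), (a, a, c, 27, k, 19, m), (a, a, c, 27, k, 9, r), (a, a, c, 36, w, 12, p), (a, a, c, 36, w, 17, c), (a, a, c, 36, w, 17, p), (a, a, c, 36, w, 19, m), (a, a, c, 36, w, 9, r), (a, a, c, 8, r, 12, p), (a, a, c, 8, r, 17, c), (a, a, c, 8, r, 17, p), (a, a, c, 8, r, 19, m), (a, a, c, 8, r, 9, r), (a, a, c, 9, w, 12, p), (a, a, c, 9, w, 17, c), (a, a, c, 9, w, 17, p), (a, a, c, 9, w, 19, m), (a, a, c, 9, w, 9, r), (a, a, n, 27, k, 12, p), (a, a, n, 27, k, 17, c), (a, a, n, 27, k, 17, p), (a, a, n, 27, k, 19, m), (a, a, n, 27, k, 9, r), (a, a, n, 36, w, 12, p), (a, a, n, 36, w, 17, c), (a, a, n, 36, w, 17, p), (a, a, n, 36, w, 19, m), (a, a, n, 36, w, 9, r), (a, a, n, 8, r, 12, p), (a, a, n, 8, r, 17, c), (a, a, n, 8, r, 17, p), (a, a, n, 8, r, 19, m), (a, a, n, 8, r, 9, r), (a, a, n, 9, w, 12, p), (a, a, n, 9, w, 17, c), (a, a, n, 9, w, 17, p), (a, a, n, 9, w, 19, m), (a, a, n, 9, w, 9, r), (a, a, w, 27, k, 12, p), (a, a, w, 27, k, 17, c), (a, a, w, 27, k, 17, p), (a, a, w, 27, k, 19, m), (a, a, w, 27, k, 9, r), (a, a, w, 36, w, 12, p), (a, a, w, 36, w, 17, c), (a, a, w, 36, w, 17, p), (a, a, w, 36, w, 19, m), (a, a, w, 36, w, 9, r), (a, a, w, 8, r, 12, p), (a, a, w, 8, r, 17, c), (a, a, w, 8, r, 17, p), (a, a, w, 8, r, 19, m), (a, a, w, 8, r, 9, r), (a, a, w, 9, w, 12, p), (a, a, w, 9, w, 17, c), (a, a, w, 9, w, 17, p), (a, a, w, 9, w, 19, m), (a, a, w, 9, w, 9, r)}
Selection C ≠ F and B = a: {(a, a, c, 27, k, 12, p), (a, a, c, 27, k, 17, c), (a, a, c, 27, k, 17, p), (a, a, c, 27, k, 19, m), (a, a, c, 27, k, 9, r), (a, a, c, 36, w, 12, p), (a, a, c, 36, w, 17, c), (a, a, c, 36, w, 17, p), (a, a, c, 36, w, 19, m), (a, a, c, 36, w, 9, r), (a, a, c, 8, r, 12, p), (a, a, c, 8, r, 17, c), (a, a, c, 8, r, 17, p), (a, a, c, 8, r, 19, m), (a, a, c, 8, r, 9, r), (a, a, c, 9, w, 12, p), (a, a, c, 9, w, 17, c), (a, a, c, 9, w, 17, p), (a, a, c, 9, w, 19, m), (a, a, n, 27, k, 12, p), (a, a, n, 27, k, 17, c), (a, a, n, 27, k, 17, p), (a, a, n, 27, k, 19, m), (a, a, n, 27, k, 9, r), (a, a, n, 36, w, 12, p), (a, a, n, 36, w, 17, c), (a, a, n, 36, w, 17, p), (a, a, n, 36, w, 19, m), (a, a, n, 36, w, 9, r), (a, a, n, 8, r, 12, p), (a, a, n, 8, r, 17, c), (a, a, n, 8, r, 17, p), (a, a, n, 8, r, 19, m), (a, a, n, 8, r, 9, r), (a, a, n, 9, w, 12, p), (a, a, n, 9, w, 17, c), (a, a, n, 9, w, 17, p), (a, a, n, 9, w, 19, m), (a, a, w, 27, k, 12, p), (a, a, w, 27, k, 17, c), (a, a, w, 27, k, 17, p), (a, a, w, 27, k, 19, m), (a, a, w, 27, k, 9, r), (a, a, w, 36, w, 12, p), (a, a, w, 36, w, 17, c), (a, a, w, 36, w, 17, p), (a, a, w, 36, w, 19, m), (a, a, w, 36, w, 9, r), (a, a, w, 8, r, 12, p), (a, a, w, 8, r, 17, c), (a, a, w, 8, r, 17, p), (a, a, w, 8, r, 19, m), (a, a, w, 8, r, 9, r), (a, a, w, 9, w, 12, p), (a, a, w, 9, w, 17, c), (a, a, w, 9, w, 17, p), (a, a, w, 9, w, 19, m)}
π[F, E, D]: project onto (F, E, D) (45 duplicate(s) eliminated) → {(27, k, c), (27, k, n), (27, k, w), (36, w, c), (36, w, n), (36, w, w), (8, r, c), (8, r, n), (8, r, w), (9, w, c), (9, w, n), (9, w, w)}

{(27, k, c), (27, k, n), (27, k, w), (36, w, c), (36, w, n), (36, w, w), (8, r, c), (8, r, n), (8, r, w), (9, w, c), (9, w, n), (9, w, w)}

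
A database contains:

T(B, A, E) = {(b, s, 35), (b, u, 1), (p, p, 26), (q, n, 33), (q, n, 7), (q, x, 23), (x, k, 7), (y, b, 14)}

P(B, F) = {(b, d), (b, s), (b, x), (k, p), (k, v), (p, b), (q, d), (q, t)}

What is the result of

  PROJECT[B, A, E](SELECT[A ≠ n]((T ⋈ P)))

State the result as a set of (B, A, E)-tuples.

Joining T and P on B yields {(b, s, 35, d), (b, s, 35, s), (b, s, 35, x), (b, u, 1, d), (b, u, 1, s), (b, u, 1, x), (p, p, 26, b), (q, n, 33, d), (q, n, 33, t), (q, n, 7, d), (q, n, 7, t), (q, x, 23, d), (q, x, 23, t)}.
Selection A ≠ n: {(b, s, 35, d), (b, s, 35, s), (b, s, 35, x), (b, u, 1, d), (b, u, 1, s), (b, u, 1, x), (p, p, 26, b), (q, x, 23, d), (q, x, 23, t)}
π[B, A, E]: project onto (B, A, E) (5 duplicate(s) eliminated) → {(b, s, 35), (b, u, 1), (p, p, 26), (q, x, 23)}

{(b, s, 35), (b, u, 1), (p, p, 26), (q, x, 23)}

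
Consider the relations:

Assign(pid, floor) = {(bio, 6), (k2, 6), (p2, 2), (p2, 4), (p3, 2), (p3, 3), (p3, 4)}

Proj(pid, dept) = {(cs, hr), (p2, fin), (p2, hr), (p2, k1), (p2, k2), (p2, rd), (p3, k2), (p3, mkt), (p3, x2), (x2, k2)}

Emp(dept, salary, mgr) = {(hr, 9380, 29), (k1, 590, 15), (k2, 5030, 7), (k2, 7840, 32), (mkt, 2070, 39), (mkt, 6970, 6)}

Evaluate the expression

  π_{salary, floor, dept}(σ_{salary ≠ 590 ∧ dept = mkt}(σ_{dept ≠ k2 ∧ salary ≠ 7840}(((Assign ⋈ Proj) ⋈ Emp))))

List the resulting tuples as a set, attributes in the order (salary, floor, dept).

Natural join on pid: {(p2, 2, fin), (p2, 2, hr), (p2, 2, k1), (p2, 2, k2), (p2, 2, rd), (p2, 4, fin), (p2, 4, hr), (p2, 4, k1), (p2, 4, k2), (p2, 4, rd), (p3, 2, k2), (p3, 2, mkt), (p3, 2, x2), (p3, 3, k2), (p3, 3, mkt), (p3, 3, x2), (p3, 4, k2), (p3, 4, mkt), (p3, 4, x2)}
Natural join on dept: {(p2, 2, hr, 9380, 29), (p2, 2, k1, 590, 15), (p2, 2, k2, 5030, 7), (p2, 2, k2, 7840, 32), (p2, 4, hr, 9380, 29), (p2, 4, k1, 590, 15), (p2, 4, k2, 5030, 7), (p2, 4, k2, 7840, 32), (p3, 2, k2, 5030, 7), (p3, 2, k2, 7840, 32), (p3, 2, mkt, 2070, 39), (p3, 2, mkt, 6970, 6), (p3, 3, k2, 5030, 7), (p3, 3, k2, 7840, 32), (p3, 3, mkt, 2070, 39), (p3, 3, mkt, 6970, 6), (p3, 4, k2, 5030, 7), (p3, 4, k2, 7840, 32), (p3, 4, mkt, 2070, 39), (p3, 4, mkt, 6970, 6)}
Filtering on dept ≠ k2 ∧ salary ≠ 7840 leaves {(p2, 2, hr, 9380, 29), (p2, 2, k1, 590, 15), (p2, 4, hr, 9380, 29), (p2, 4, k1, 590, 15), (p3, 2, mkt, 2070, 39), (p3, 2, mkt, 6970, 6), (p3, 3, mkt, 2070, 39), (p3, 3, mkt, 6970, 6), (p3, 4, mkt, 2070, 39), (p3, 4, mkt, 6970, 6)}.
Filtering on salary ≠ 590 ∧ dept = mkt leaves {(p3, 2, mkt, 2070, 39), (p3, 2, mkt, 6970, 6), (p3, 3, mkt, 2070, 39), (p3, 3, mkt, 6970, 6), (p3, 4, mkt, 2070, 39), (p3, 4, mkt, 6970, 6)}.
π[salary, floor, dept]: project onto (salary, floor, dept) → {(2070, 2, mkt), (2070, 3, mkt), (2070, 4, mkt), (6970, 2, mkt), (6970, 3, mkt), (6970, 4, mkt)}

{(2070, 2, mkt), (2070, 3, mkt), (2070, 4, mkt), (6970, 2, mkt), (6970, 3, mkt), (6970, 4, mkt)}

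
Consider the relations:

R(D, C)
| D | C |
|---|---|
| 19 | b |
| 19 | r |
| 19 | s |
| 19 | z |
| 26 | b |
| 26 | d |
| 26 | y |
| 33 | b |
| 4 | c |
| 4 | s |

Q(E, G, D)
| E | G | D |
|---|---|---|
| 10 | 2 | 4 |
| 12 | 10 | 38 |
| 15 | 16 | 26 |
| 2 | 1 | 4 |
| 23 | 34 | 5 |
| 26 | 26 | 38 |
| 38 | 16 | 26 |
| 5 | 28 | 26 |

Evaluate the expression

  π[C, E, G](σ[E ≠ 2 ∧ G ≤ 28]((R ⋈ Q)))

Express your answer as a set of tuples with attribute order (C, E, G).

{(b, 15, 16), (b, 38, 16), (b, 5, 28), (c, 10, 2), (d, 15, 16), (d, 38, 16), (d, 5, 28), (s, 10, 2), (y, 15, 16), (y, 38, 16), (y, 5, 28)}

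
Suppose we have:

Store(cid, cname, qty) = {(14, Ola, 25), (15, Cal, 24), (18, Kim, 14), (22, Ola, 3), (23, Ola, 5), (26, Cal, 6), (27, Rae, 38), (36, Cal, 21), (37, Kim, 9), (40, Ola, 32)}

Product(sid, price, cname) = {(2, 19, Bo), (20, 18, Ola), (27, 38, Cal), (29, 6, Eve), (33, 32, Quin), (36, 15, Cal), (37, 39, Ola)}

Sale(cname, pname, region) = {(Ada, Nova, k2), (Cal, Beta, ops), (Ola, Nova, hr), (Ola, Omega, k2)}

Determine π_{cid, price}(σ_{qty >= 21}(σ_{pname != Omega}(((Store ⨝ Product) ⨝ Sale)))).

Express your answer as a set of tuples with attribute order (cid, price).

{(14, 18), (14, 39), (15, 15), (15, 38), (36, 15), (36, 38), (40, 18), (40, 39)}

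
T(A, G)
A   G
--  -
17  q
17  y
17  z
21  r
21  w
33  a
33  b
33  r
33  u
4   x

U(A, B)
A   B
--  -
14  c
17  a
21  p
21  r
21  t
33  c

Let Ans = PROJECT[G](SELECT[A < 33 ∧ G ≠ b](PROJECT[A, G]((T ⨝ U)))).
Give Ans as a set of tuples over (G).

{q, r, w, y, z}

Natural join on A: {(17, q, a), (17, y, a), (17, z, a), (21, r, p), (21, r, r), (21, r, t), (21, w, p), (21, w, r), (21, w, t), (33, a, c), (33, b, c), (33, r, c), (33, u, c)}
π[A, G]: project onto (A, G) (4 duplicate(s) eliminated) → {(17, q), (17, y), (17, z), (21, r), (21, w), (33, a), (33, b), (33, r), (33, u)}
Apply σ_{A < 33 ∧ G ≠ b}; surviving tuples: {(17, q), (17, y), (17, z), (21, r), (21, w)}
π[G]: project onto (G) → {q, r, w, y, z}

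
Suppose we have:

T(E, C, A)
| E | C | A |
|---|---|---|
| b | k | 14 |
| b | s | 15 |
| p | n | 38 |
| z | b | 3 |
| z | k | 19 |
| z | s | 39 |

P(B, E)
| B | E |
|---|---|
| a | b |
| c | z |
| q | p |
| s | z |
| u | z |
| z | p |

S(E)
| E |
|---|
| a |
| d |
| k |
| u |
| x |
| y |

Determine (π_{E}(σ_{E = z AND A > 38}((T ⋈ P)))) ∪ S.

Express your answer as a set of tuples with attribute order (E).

{a, d, k, u, x, y, z}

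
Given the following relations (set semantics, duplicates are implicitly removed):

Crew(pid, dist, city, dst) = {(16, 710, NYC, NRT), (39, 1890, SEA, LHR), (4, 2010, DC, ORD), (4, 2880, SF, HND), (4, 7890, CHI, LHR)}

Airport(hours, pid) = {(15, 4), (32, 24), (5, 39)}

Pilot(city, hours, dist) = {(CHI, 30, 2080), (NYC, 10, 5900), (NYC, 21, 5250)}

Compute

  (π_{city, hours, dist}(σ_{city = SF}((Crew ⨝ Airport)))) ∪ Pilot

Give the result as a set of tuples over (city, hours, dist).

Crew ⋈ Airport (natural join on pid): {(39, 1890, SEA, LHR, 5), (4, 2010, DC, ORD, 15), (4, 2880, SF, HND, 15), (4, 7890, CHI, LHR, 15)}
σ[city = SF]: keep tuples satisfying city = SF → {(4, 2880, SF, HND, 15)}
Projecting to city, hours, dist: {(SF, 15, 2880)}
Taking the union: {(CHI, 30, 2080), (NYC, 10, 5900), (NYC, 21, 5250), (SF, 15, 2880)}

{(CHI, 30, 2080), (NYC, 10, 5900), (NYC, 21, 5250), (SF, 15, 2880)}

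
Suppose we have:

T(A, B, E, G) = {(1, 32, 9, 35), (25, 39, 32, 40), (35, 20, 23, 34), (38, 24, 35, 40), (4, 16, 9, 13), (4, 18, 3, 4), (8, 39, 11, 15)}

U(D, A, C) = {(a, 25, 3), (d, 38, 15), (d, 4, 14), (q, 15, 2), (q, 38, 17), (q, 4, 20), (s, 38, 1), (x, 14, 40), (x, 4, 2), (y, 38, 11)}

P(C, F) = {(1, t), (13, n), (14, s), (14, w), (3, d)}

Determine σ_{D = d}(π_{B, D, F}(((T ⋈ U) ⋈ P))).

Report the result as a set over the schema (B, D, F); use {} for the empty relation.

{(16, d, s), (16, d, w), (18, d, s), (18, d, w)}

Joining T and U on A yields {(25, 39, 32, 40, a, 3), (38, 24, 35, 40, d, 15), (38, 24, 35, 40, q, 17), (38, 24, 35, 40, s, 1), (38, 24, 35, 40, y, 11), (4, 16, 9, 13, d, 14), (4, 16, 9, 13, q, 20), (4, 16, 9, 13, x, 2), (4, 18, 3, 4, d, 14), (4, 18, 3, 4, q, 20), (4, 18, 3, 4, x, 2)}.
Joining (T ⋈ U) and P on C yields {(25, 39, 32, 40, a, 3, d), (38, 24, 35, 40, s, 1, t), (4, 16, 9, 13, d, 14, s), (4, 16, 9, 13, d, 14, w), (4, 18, 3, 4, d, 14, s), (4, 18, 3, 4, d, 14, w)}.
Projecting to B, D, F: {(16, d, s), (16, d, w), (18, d, s), (18, d, w), (24, s, t), (39, a, d)}
Filtering on D = d leaves {(16, d, s), (16, d, w), (18, d, s), (18, d, w)}.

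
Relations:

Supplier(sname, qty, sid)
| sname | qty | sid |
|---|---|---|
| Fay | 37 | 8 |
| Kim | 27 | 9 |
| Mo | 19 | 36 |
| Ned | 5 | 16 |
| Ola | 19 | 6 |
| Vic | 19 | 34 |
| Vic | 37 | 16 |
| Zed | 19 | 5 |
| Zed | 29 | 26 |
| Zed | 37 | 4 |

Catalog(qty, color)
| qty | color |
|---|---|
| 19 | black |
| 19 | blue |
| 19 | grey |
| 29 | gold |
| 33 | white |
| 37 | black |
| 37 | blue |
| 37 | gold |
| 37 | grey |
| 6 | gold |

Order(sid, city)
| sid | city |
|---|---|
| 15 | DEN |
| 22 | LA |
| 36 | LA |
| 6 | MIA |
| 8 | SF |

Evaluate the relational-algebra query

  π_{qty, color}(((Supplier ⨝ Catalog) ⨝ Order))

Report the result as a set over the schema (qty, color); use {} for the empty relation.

Supplier ⋈ Catalog (natural join on qty): {(Fay, 37, 8, black), (Fay, 37, 8, blue), (Fay, 37, 8, gold), (Fay, 37, 8, grey), (Mo, 19, 36, black), (Mo, 19, 36, blue), (Mo, 19, 36, grey), (Ola, 19, 6, black), (Ola, 19, 6, blue), (Ola, 19, 6, grey), (Vic, 19, 34, black), (Vic, 19, 34, blue), (Vic, 19, 34, grey), (Vic, 37, 16, black), (Vic, 37, 16, blue), (Vic, 37, 16, gold), (Vic, 37, 16, grey), (Zed, 19, 5, black), (Zed, 19, 5, blue), (Zed, 19, 5, grey), (Zed, 29, 26, gold), (Zed, 37, 4, black), (Zed, 37, 4, blue), (Zed, 37, 4, gold), (Zed, 37, 4, grey)}
(Supplier ⨝ Catalog) ⋈ Order (natural join on sid): {(Fay, 37, 8, black, SF), (Fay, 37, 8, blue, SF), (Fay, 37, 8, gold, SF), (Fay, 37, 8, grey, SF), (Mo, 19, 36, black, LA), (Mo, 19, 36, blue, LA), (Mo, 19, 36, grey, LA), (Ola, 19, 6, black, MIA), (Ola, 19, 6, blue, MIA), (Ola, 19, 6, grey, MIA)}
π[qty, color]: project onto (qty, color) (3 duplicate(s) eliminated) → {(19, black), (19, blue), (19, grey), (37, black), (37, blue), (37, gold), (37, grey)}

{(19, black), (19, blue), (19, grey), (37, black), (37, blue), (37, gold), (37, grey)}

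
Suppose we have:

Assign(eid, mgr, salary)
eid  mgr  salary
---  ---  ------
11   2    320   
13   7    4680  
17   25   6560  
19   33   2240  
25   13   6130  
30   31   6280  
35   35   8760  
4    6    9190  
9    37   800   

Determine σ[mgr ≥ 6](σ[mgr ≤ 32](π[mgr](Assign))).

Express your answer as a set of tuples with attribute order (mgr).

Keep only column(s) mgr: {13, 2, 25, 31, 33, 35, 37, 6, 7}
Selection mgr ≤ 32: {13, 2, 25, 31, 6, 7}
Selection mgr ≥ 6: {13, 25, 31, 6, 7}

{13, 25, 31, 6, 7}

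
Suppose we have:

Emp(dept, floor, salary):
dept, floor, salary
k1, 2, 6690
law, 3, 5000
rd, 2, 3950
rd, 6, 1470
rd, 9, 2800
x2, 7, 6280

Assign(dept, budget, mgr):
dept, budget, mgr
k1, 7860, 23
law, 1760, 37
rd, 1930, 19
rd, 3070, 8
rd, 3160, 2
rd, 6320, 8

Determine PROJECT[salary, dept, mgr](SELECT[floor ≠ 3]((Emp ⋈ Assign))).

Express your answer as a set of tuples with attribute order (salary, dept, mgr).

Emp ⋈ Assign (natural join on dept): {(k1, 2, 6690, 7860, 23), (law, 3, 5000, 1760, 37), (rd, 2, 3950, 1930, 19), (rd, 2, 3950, 3070, 8), (rd, 2, 3950, 3160, 2), (rd, 2, 3950, 6320, 8), (rd, 6, 1470, 1930, 19), (rd, 6, 1470, 3070, 8), (rd, 6, 1470, 3160, 2), (rd, 6, 1470, 6320, 8), (rd, 9, 2800, 1930, 19), (rd, 9, 2800, 3070, 8), (rd, 9, 2800, 3160, 2), (rd, 9, 2800, 6320, 8)}
Apply σ_{floor ≠ 3}; surviving tuples: {(k1, 2, 6690, 7860, 23), (rd, 2, 3950, 1930, 19), (rd, 2, 3950, 3070, 8), (rd, 2, 3950, 3160, 2), (rd, 2, 3950, 6320, 8), (rd, 6, 1470, 1930, 19), (rd, 6, 1470, 3070, 8), (rd, 6, 1470, 3160, 2), (rd, 6, 1470, 6320, 8), (rd, 9, 2800, 1930, 19), (rd, 9, 2800, 3070, 8), (rd, 9, 2800, 3160, 2), (rd, 9, 2800, 6320, 8)}
π[salary, dept, mgr]: project onto (salary, dept, mgr) (3 duplicate(s) eliminated) → {(1470, rd, 19), (1470, rd, 2), (1470, rd, 8), (2800, rd, 19), (2800, rd, 2), (2800, rd, 8), (3950, rd, 19), (3950, rd, 2), (3950, rd, 8), (6690, k1, 23)}

{(1470, rd, 19), (1470, rd, 2), (1470, rd, 8), (2800, rd, 19), (2800, rd, 2), (2800, rd, 8), (3950, rd, 19), (3950, rd, 2), (3950, rd, 8), (6690, k1, 23)}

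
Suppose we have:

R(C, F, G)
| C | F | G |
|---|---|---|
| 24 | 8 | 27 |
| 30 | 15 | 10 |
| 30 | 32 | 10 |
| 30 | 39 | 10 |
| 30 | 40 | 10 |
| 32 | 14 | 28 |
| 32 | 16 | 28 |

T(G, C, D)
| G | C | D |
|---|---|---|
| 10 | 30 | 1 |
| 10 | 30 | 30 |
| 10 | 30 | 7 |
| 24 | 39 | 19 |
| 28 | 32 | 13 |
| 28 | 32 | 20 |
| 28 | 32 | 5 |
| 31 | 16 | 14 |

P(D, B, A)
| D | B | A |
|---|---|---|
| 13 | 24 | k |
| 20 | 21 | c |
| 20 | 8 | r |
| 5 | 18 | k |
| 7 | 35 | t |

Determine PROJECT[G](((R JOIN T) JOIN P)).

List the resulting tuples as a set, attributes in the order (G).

Natural join on C, G: {(30, 15, 10, 1), (30, 15, 10, 30), (30, 15, 10, 7), (30, 32, 10, 1), (30, 32, 10, 30), (30, 32, 10, 7), (30, 39, 10, 1), (30, 39, 10, 30), (30, 39, 10, 7), (30, 40, 10, 1), (30, 40, 10, 30), (30, 40, 10, 7), (32, 14, 28, 13), (32, 14, 28, 20), (32, 14, 28, 5), (32, 16, 28, 13), (32, 16, 28, 20), (32, 16, 28, 5)}
Natural join on D: {(30, 15, 10, 7, 35, t), (30, 32, 10, 7, 35, t), (30, 39, 10, 7, 35, t), (30, 40, 10, 7, 35, t), (32, 14, 28, 13, 24, k), (32, 14, 28, 20, 21, c), (32, 14, 28, 20, 8, r), (32, 14, 28, 5, 18, k), (32, 16, 28, 13, 24, k), (32, 16, 28, 20, 21, c), (32, 16, 28, 20, 8, r), (32, 16, 28, 5, 18, k)}
π_{G} gives {10, 28} (10 duplicate(s) eliminated).

{10, 28}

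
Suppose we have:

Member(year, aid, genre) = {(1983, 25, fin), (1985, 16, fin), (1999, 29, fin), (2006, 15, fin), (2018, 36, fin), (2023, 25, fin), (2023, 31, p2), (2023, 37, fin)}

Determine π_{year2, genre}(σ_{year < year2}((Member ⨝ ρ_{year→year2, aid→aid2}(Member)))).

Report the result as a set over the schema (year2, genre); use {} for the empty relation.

{(1985, fin), (1999, fin), (2006, fin), (2018, fin), (2023, fin)}

ρ[year→year2, aid→aid2]: schema becomes (year2, aid2, genre); tuples unchanged.
Natural join on genre: {(1983, 25, fin, 1983, 25), (1983, 25, fin, 1985, 16), (1983, 25, fin, 1999, 29), (1983, 25, fin, 2006, 15), (1983, 25, fin, 2018, 36), (1983, 25, fin, 2023, 25), (1983, 25, fin, 2023, 37), (1985, 16, fin, 1983, 25), (1985, 16, fin, 1985, 16), (1985, 16, fin, 1999, 29), (1985, 16, fin, 2006, 15), (1985, 16, fin, 2018, 36), (1985, 16, fin, 2023, 25), (1985, 16, fin, 2023, 37), (1999, 29, fin, 1983, 25), (1999, 29, fin, 1985, 16), (1999, 29, fin, 1999, 29), (1999, 29, fin, 2006, 15), (1999, 29, fin, 2018, 36), (1999, 29, fin, 2023, 25), (1999, 29, fin, 2023, 37), (2006, 15, fin, 1983, 25), (2006, 15, fin, 1985, 16), (2006, 15, fin, 1999, 29), (2006, 15, fin, 2006, 15), (2006, 15, fin, 2018, 36), (2006, 15, fin, 2023, 25), (2006, 15, fin, 2023, 37), (2018, 36, fin, 1983, 25), (2018, 36, fin, 1985, 16), (2018, 36, fin, 1999, 29), (2018, 36, fin, 2006, 15), (2018, 36, fin, 2018, 36), (2018, 36, fin, 2023, 25), (2018, 36, fin, 2023, 37), (2023, 25, fin, 1983, 25), (2023, 25, fin, 1985, 16), (2023, 25, fin, 1999, 29), (2023, 25, fin, 2006, 15), (2023, 25, fin, 2018, 36), (2023, 25, fin, 2023, 25), (2023, 25, fin, 2023, 37), (2023, 31, p2, 2023, 31), (2023, 37, fin, 1983, 25), (2023, 37, fin, 1985, 16), (2023, 37, fin, 1999, 29), (2023, 37, fin, 2006, 15), (2023, 37, fin, 2018, 36), (2023, 37, fin, 2023, 25), (2023, 37, fin, 2023, 37)}
Apply σ_{year < year2}; surviving tuples: {(1983, 25, fin, 1985, 16), (1983, 25, fin, 1999, 29), (1983, 25, fin, 2006, 15), (1983, 25, fin, 2018, 36), (1983, 25, fin, 2023, 25), (1983, 25, fin, 2023, 37), (1985, 16, fin, 1999, 29), (1985, 16, fin, 2006, 15), (1985, 16, fin, 2018, 36), (1985, 16, fin, 2023, 25), (1985, 16, fin, 2023, 37), (1999, 29, fin, 2006, 15), (1999, 29, fin, 2018, 36), (1999, 29, fin, 2023, 25), (1999, 29, fin, 2023, 37), (2006, 15, fin, 2018, 36), (2006, 15, fin, 2023, 25), (2006, 15, fin, 2023, 37), (2018, 36, fin, 2023, 25), (2018, 36, fin, 2023, 37)}
Keep only column(s) year2, genre (15 duplicate(s) eliminated): {(1985, fin), (1999, fin), (2006, fin), (2018, fin), (2023, fin)}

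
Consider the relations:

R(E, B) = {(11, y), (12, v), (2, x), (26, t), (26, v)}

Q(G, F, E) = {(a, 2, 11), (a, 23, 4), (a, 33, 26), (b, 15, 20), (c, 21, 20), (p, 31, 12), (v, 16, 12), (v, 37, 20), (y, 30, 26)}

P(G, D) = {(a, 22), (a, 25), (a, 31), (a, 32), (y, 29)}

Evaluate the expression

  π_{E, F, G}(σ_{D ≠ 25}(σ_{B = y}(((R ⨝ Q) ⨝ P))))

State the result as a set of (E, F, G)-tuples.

{(11, 2, a)}

Joining R and Q on E yields {(11, y, a, 2), (12, v, p, 31), (12, v, v, 16), (26, t, a, 33), (26, t, y, 30), (26, v, a, 33), (26, v, y, 30)}.
Joining (R ⨝ Q) and P on G yields {(11, y, a, 2, 22), (11, y, a, 2, 25), (11, y, a, 2, 31), (11, y, a, 2, 32), (26, t, a, 33, 22), (26, t, a, 33, 25), (26, t, a, 33, 31), (26, t, a, 33, 32), (26, t, y, 30, 29), (26, v, a, 33, 22), (26, v, a, 33, 25), (26, v, a, 33, 31), (26, v, a, 33, 32), (26, v, y, 30, 29)}.
Filtering on B = y leaves {(11, y, a, 2, 22), (11, y, a, 2, 25), (11, y, a, 2, 31), (11, y, a, 2, 32)}.
Filtering on D ≠ 25 leaves {(11, y, a, 2, 22), (11, y, a, 2, 31), (11, y, a, 2, 32)}.
π_{E, F, G} gives {(11, 2, a)} (2 duplicate(s) eliminated).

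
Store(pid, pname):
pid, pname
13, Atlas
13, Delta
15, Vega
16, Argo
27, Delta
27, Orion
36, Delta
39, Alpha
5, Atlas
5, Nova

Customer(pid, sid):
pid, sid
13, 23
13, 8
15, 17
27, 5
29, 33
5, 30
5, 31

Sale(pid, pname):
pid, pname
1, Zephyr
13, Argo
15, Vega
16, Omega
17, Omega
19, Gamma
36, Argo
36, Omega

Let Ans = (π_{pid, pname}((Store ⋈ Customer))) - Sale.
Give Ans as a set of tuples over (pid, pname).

Store ⋈ Customer (natural join on pid): {(13, Atlas, 23), (13, Atlas, 8), (13, Delta, 23), (13, Delta, 8), (15, Vega, 17), (27, Delta, 5), (27, Orion, 5), (5, Atlas, 30), (5, Atlas, 31), (5, Nova, 30), (5, Nova, 31)}
Projecting to pid, pname (4 duplicate(s) eliminated): {(13, Atlas), (13, Delta), (15, Vega), (27, Delta), (27, Orion), (5, Atlas), (5, Nova)}
Taking the difference: {(13, Atlas), (13, Delta), (27, Delta), (27, Orion), (5, Atlas), (5, Nova)}

{(13, Atlas), (13, Delta), (27, Delta), (27, Orion), (5, Atlas), (5, Nova)}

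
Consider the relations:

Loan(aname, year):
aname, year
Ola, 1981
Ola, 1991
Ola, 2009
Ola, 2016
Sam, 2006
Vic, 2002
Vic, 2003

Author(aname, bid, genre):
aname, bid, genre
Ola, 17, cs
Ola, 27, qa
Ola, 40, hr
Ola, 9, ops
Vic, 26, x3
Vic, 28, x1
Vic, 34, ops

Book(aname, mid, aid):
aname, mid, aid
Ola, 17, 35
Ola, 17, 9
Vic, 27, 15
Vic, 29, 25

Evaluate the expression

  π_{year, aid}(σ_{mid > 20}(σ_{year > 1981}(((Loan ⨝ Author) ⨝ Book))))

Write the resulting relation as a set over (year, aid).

{(2002, 15), (2002, 25), (2003, 15), (2003, 25)}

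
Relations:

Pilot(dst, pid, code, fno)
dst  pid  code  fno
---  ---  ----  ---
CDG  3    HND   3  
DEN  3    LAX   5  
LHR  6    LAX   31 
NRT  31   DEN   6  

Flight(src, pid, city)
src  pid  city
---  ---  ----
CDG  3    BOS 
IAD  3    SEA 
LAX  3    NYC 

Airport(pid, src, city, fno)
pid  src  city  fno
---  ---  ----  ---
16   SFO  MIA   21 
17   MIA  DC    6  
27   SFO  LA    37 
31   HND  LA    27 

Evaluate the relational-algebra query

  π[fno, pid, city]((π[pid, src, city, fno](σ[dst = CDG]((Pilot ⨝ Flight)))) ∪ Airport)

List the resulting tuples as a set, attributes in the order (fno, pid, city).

Pilot ⋈ Flight (natural join on pid): {(CDG, 3, HND, 3, CDG, BOS), (CDG, 3, HND, 3, IAD, SEA), (CDG, 3, HND, 3, LAX, NYC), (DEN, 3, LAX, 5, CDG, BOS), (DEN, 3, LAX, 5, IAD, SEA), (DEN, 3, LAX, 5, LAX, NYC)}
Selection dst = CDG: {(CDG, 3, HND, 3, CDG, BOS), (CDG, 3, HND, 3, IAD, SEA), (CDG, 3, HND, 3, LAX, NYC)}
Keep only column(s) pid, src, city, fno: {(3, CDG, BOS, 3), (3, IAD, SEA, 3), (3, LAX, NYC, 3)}
Set union of the two operands is {(16, SFO, MIA, 21), (17, MIA, DC, 6), (27, SFO, LA, 37), (3, CDG, BOS, 3), (3, IAD, SEA, 3), (3, LAX, NYC, 3), (31, HND, LA, 27)}.
Keep only column(s) fno, pid, city: {(21, 16, MIA), (27, 31, LA), (3, 3, BOS), (3, 3, NYC), (3, 3, SEA), (37, 27, LA), (6, 17, DC)}

{(21, 16, MIA), (27, 31, LA), (3, 3, BOS), (3, 3, NYC), (3, 3, SEA), (37, 27, LA), (6, 17, DC)}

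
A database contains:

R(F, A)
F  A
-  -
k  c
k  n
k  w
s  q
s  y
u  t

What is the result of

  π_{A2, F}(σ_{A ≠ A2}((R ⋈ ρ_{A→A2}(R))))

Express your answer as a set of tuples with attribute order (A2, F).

ρ[A→A2]: schema becomes (F, A2); tuples unchanged.
Joining R and ρ_{A→A2}(R) on F yields {(k, c, c), (k, c, n), (k, c, w), (k, n, c), (k, n, n), (k, n, w), (k, w, c), (k, w, n), (k, w, w), (s, q, q), (s, q, y), (s, y, q), (s, y, y), (u, t, t)}.
Apply σ_{A ≠ A2}; surviving tuples: {(k, c, n), (k, c, w), (k, n, c), (k, n, w), (k, w, c), (k, w, n), (s, q, y), (s, y, q)}
π[A2, F]: project onto (A2, F) (3 duplicate(s) eliminated) → {(c, k), (n, k), (q, s), (w, k), (y, s)}

{(c, k), (n, k), (q, s), (w, k), (y, s)}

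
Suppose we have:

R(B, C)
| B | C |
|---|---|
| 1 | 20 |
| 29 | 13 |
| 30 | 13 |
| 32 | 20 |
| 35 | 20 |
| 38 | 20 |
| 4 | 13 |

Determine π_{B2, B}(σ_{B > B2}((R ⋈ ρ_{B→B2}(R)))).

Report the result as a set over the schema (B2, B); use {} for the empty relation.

ρ[B→B2]: schema becomes (B2, C); tuples unchanged.
Natural join on C: {(1, 20, 1), (1, 20, 32), (1, 20, 35), (1, 20, 38), (29, 13, 29), (29, 13, 30), (29, 13, 4), (30, 13, 29), (30, 13, 30), (30, 13, 4), (32, 20, 1), (32, 20, 32), (32, 20, 35), (32, 20, 38), (35, 20, 1), (35, 20, 32), (35, 20, 35), (35, 20, 38), (38, 20, 1), (38, 20, 32), (38, 20, 35), (38, 20, 38), (4, 13, 29), (4, 13, 30), (4, 13, 4)}
σ[B > B2]: keep tuples satisfying B > B2 → {(29, 13, 4), (30, 13, 29), (30, 13, 4), (32, 20, 1), (35, 20, 1), (35, 20, 32), (38, 20, 1), (38, 20, 32), (38, 20, 35)}
π[B2, B]: project onto (B2, B) → {(1, 32), (1, 35), (1, 38), (29, 30), (32, 35), (32, 38), (35, 38), (4, 29), (4, 30)}

{(1, 32), (1, 35), (1, 38), (29, 30), (32, 35), (32, 38), (35, 38), (4, 29), (4, 30)}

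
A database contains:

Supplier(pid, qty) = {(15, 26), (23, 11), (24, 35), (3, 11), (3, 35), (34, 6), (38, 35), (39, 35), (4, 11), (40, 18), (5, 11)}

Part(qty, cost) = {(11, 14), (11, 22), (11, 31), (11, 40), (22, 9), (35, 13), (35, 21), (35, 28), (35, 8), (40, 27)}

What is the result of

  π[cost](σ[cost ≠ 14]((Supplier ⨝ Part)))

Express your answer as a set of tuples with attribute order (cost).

Natural join on qty: {(23, 11, 14), (23, 11, 22), (23, 11, 31), (23, 11, 40), (24, 35, 13), (24, 35, 21), (24, 35, 28), (24, 35, 8), (3, 11, 14), (3, 11, 22), (3, 11, 31), (3, 11, 40), (3, 35, 13), (3, 35, 21), (3, 35, 28), (3, 35, 8), (38, 35, 13), (38, 35, 21), (38, 35, 28), (38, 35, 8), (39, 35, 13), (39, 35, 21), (39, 35, 28), (39, 35, 8), (4, 11, 14), (4, 11, 22), (4, 11, 31), (4, 11, 40), (5, 11, 14), (5, 11, 22), (5, 11, 31), (5, 11, 40)}
σ[cost ≠ 14]: keep tuples satisfying cost ≠ 14 → {(23, 11, 22), (23, 11, 31), (23, 11, 40), (24, 35, 13), (24, 35, 21), (24, 35, 28), (24, 35, 8), (3, 11, 22), (3, 11, 31), (3, 11, 40), (3, 35, 13), (3, 35, 21), (3, 35, 28), (3, 35, 8), (38, 35, 13), (38, 35, 21), (38, 35, 28), (38, 35, 8), (39, 35, 13), (39, 35, 21), (39, 35, 28), (39, 35, 8), (4, 11, 22), (4, 11, 31), (4, 11, 40), (5, 11, 22), (5, 11, 31), (5, 11, 40)}
π_{cost} gives {13, 21, 22, 28, 31, 40, 8} (21 duplicate(s) eliminated).

{13, 21, 22, 28, 31, 40, 8}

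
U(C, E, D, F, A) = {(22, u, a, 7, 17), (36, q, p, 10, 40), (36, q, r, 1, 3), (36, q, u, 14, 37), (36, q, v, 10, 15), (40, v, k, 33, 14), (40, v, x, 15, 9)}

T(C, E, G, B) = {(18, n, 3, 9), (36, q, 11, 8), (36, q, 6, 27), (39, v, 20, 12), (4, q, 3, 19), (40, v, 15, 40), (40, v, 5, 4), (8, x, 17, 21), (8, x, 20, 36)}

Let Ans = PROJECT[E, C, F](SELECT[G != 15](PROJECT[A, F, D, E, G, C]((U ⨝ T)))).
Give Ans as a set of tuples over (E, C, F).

U ⋈ T (natural join on C, E): {(36, q, p, 10, 40, 11, 8), (36, q, p, 10, 40, 6, 27), (36, q, r, 1, 3, 11, 8), (36, q, r, 1, 3, 6, 27), (36, q, u, 14, 37, 11, 8), (36, q, u, 14, 37, 6, 27), (36, q, v, 10, 15, 11, 8), (36, q, v, 10, 15, 6, 27), (40, v, k, 33, 14, 15, 40), (40, v, k, 33, 14, 5, 4), (40, v, x, 15, 9, 15, 40), (40, v, x, 15, 9, 5, 4)}
π[A, F, D, E, G, C]: project onto (A, F, D, E, G, C) → {(14, 33, k, v, 15, 40), (14, 33, k, v, 5, 40), (15, 10, v, q, 11, 36), (15, 10, v, q, 6, 36), (3, 1, r, q, 11, 36), (3, 1, r, q, 6, 36), (37, 14, u, q, 11, 36), (37, 14, u, q, 6, 36), (40, 10, p, q, 11, 36), (40, 10, p, q, 6, 36), (9, 15, x, v, 15, 40), (9, 15, x, v, 5, 40)}
Selection G != 15: {(14, 33, k, v, 5, 40), (15, 10, v, q, 11, 36), (15, 10, v, q, 6, 36), (3, 1, r, q, 11, 36), (3, 1, r, q, 6, 36), (37, 14, u, q, 11, 36), (37, 14, u, q, 6, 36), (40, 10, p, q, 11, 36), (40, 10, p, q, 6, 36), (9, 15, x, v, 5, 40)}
π[E, C, F]: project onto (E, C, F) (5 duplicate(s) eliminated) → {(q, 36, 1), (q, 36, 10), (q, 36, 14), (v, 40, 15), (v, 40, 33)}

{(q, 36, 1), (q, 36, 10), (q, 36, 14), (v, 40, 15), (v, 40, 33)}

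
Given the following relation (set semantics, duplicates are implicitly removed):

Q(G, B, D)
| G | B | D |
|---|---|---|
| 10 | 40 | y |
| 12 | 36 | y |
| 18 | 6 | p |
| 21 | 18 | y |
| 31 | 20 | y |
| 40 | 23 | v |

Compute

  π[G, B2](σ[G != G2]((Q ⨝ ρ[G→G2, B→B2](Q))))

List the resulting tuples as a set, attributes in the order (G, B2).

ρ[G→G2, B→B2]: schema becomes (G2, B2, D); tuples unchanged.
Natural join on D: {(10, 40, y, 10, 40), (10, 40, y, 12, 36), (10, 40, y, 21, 18), (10, 40, y, 31, 20), (12, 36, y, 10, 40), (12, 36, y, 12, 36), (12, 36, y, 21, 18), (12, 36, y, 31, 20), (18, 6, p, 18, 6), (21, 18, y, 10, 40), (21, 18, y, 12, 36), (21, 18, y, 21, 18), (21, 18, y, 31, 20), (31, 20, y, 10, 40), (31, 20, y, 12, 36), (31, 20, y, 21, 18), (31, 20, y, 31, 20), (40, 23, v, 40, 23)}
σ[G != G2]: keep tuples satisfying G != G2 → {(10, 40, y, 12, 36), (10, 40, y, 21, 18), (10, 40, y, 31, 20), (12, 36, y, 10, 40), (12, 36, y, 21, 18), (12, 36, y, 31, 20), (21, 18, y, 10, 40), (21, 18, y, 12, 36), (21, 18, y, 31, 20), (31, 20, y, 10, 40), (31, 20, y, 12, 36), (31, 20, y, 21, 18)}
π[G, B2]: project onto (G, B2) → {(10, 18), (10, 20), (10, 36), (12, 18), (12, 20), (12, 40), (21, 20), (21, 36), (21, 40), (31, 18), (31, 36), (31, 40)}

{(10, 18), (10, 20), (10, 36), (12, 18), (12, 20), (12, 40), (21, 20), (21, 36), (21, 40), (31, 18), (31, 36), (31, 40)}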